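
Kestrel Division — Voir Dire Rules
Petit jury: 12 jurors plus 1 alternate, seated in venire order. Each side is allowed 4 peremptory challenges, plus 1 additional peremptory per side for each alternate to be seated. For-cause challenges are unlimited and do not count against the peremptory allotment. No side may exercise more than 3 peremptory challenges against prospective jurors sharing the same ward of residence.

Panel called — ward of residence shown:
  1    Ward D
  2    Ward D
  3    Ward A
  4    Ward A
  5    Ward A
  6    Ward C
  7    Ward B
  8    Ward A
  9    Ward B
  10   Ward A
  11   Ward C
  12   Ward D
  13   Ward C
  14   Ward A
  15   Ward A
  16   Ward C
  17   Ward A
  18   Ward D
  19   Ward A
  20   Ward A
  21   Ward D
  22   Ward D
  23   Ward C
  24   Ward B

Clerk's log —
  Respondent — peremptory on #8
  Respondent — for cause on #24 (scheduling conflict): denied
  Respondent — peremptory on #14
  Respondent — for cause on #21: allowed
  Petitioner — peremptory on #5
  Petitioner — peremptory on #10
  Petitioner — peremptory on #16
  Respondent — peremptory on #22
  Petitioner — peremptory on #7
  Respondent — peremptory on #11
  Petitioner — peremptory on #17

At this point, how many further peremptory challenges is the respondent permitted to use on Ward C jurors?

Respondent peremptories so far: #8, #14, #22, #11 — 4 of 5 used, 1 left overall.
Against Ward C: #11 — 1 used; per-ward cap 3 leaves 2.
Binding limit: min(1, 2) = 1.

1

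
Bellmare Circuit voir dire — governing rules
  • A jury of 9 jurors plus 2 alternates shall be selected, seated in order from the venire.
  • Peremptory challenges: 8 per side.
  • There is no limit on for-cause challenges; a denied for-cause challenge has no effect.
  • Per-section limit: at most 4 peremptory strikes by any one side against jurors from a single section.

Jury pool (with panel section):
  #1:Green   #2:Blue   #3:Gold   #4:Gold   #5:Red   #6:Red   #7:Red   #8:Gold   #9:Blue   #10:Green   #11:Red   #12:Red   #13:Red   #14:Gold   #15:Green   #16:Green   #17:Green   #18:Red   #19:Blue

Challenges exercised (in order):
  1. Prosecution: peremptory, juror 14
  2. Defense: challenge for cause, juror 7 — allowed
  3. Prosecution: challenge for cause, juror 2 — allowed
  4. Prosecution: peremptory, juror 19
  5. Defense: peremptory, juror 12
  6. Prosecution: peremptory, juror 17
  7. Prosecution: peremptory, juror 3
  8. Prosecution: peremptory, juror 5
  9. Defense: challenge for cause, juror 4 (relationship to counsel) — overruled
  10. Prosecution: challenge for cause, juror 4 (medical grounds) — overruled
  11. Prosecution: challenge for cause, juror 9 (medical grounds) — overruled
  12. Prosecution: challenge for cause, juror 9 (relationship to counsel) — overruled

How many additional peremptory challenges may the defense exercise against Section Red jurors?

3

Defense peremptories so far: #12 — 1 of 8 used, 7 left overall.
Against Section Red: #12 — 1 used; per-section cap 4 leaves 3.
Binding limit: min(7, 3) = 3.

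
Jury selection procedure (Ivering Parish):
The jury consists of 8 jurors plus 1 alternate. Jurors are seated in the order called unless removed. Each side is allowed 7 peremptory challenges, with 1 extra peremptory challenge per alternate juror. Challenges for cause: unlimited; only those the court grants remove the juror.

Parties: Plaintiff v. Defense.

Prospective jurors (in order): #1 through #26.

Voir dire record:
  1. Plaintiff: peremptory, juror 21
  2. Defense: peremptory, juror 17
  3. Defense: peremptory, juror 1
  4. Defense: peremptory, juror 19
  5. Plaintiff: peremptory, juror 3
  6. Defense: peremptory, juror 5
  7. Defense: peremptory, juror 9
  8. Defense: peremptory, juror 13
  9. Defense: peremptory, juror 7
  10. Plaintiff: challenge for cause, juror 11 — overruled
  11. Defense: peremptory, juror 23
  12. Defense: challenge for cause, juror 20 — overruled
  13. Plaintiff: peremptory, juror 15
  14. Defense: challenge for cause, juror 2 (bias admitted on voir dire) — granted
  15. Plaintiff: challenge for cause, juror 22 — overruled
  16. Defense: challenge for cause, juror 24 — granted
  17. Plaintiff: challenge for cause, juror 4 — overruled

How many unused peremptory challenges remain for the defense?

Defense allotment: 7 base + 1 × 1 alternate = 8.
Defense peremptories used: #17, #1, #19, #5, #9, #13, #7, #23 — 8 (for-cause on #20, #2, #24 don't count).
Remaining: 8 − 8 = 0.

0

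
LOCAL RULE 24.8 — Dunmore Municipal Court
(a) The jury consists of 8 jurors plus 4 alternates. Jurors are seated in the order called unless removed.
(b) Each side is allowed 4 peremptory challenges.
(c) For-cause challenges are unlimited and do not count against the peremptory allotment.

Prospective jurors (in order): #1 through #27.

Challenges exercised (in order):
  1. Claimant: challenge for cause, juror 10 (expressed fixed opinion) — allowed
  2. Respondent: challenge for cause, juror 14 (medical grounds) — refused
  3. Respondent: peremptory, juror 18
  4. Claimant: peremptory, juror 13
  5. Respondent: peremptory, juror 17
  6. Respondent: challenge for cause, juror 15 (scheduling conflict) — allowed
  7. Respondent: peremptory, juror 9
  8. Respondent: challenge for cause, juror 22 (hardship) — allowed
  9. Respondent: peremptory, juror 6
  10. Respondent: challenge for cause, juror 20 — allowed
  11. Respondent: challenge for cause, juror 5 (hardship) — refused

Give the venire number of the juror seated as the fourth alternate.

Removed: #6, #9, #10, #13, #15, #17, #18, #20, #22. (#5, #14 stay — for-cause denied.)
Filling seats in venire order through position 12: #1, #2, #3, #4, #5, #7, #8, #11, #12, #14, #16, #19.
So alternate 4 is #19.

19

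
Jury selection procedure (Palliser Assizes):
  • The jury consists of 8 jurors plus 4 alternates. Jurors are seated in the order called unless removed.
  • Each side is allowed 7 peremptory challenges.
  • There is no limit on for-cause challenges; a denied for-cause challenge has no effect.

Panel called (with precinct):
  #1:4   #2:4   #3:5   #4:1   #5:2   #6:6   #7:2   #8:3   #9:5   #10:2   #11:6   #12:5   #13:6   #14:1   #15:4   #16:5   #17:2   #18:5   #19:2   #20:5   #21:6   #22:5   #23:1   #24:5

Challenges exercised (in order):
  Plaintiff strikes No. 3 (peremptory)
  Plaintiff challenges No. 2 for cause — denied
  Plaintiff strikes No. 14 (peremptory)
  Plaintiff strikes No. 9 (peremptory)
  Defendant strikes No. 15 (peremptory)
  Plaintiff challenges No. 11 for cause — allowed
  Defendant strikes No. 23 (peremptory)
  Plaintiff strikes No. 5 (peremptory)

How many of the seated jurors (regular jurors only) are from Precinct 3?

1

Removed: #3, #5, #9, #11, #14, #15, #23.
Seated jurors 1–8: #1, #2, #4, #6, #7, #8, #10, #12 (alternates #13, #16, #17, #18 not counted).
Of those, in Precinct 3: #8 → 1.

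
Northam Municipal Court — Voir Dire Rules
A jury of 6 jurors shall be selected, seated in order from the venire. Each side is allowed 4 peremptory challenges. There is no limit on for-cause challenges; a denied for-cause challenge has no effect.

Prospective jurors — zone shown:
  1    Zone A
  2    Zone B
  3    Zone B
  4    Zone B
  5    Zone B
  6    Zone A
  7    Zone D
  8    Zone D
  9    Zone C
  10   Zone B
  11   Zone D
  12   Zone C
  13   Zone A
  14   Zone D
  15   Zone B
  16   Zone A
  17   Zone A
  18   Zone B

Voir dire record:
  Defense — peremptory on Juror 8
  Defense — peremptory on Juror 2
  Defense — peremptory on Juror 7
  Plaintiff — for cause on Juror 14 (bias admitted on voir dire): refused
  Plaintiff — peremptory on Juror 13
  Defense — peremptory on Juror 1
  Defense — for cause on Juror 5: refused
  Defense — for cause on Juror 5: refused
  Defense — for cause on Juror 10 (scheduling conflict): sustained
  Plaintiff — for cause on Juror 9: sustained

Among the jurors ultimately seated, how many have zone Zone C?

1

Removed: #1, #2, #7, #8, #9, #10, #13.
Seated jurors 1–6: #3, #4, #5, #6, #11, #12.
Of those, in Zone C: #12 → 1.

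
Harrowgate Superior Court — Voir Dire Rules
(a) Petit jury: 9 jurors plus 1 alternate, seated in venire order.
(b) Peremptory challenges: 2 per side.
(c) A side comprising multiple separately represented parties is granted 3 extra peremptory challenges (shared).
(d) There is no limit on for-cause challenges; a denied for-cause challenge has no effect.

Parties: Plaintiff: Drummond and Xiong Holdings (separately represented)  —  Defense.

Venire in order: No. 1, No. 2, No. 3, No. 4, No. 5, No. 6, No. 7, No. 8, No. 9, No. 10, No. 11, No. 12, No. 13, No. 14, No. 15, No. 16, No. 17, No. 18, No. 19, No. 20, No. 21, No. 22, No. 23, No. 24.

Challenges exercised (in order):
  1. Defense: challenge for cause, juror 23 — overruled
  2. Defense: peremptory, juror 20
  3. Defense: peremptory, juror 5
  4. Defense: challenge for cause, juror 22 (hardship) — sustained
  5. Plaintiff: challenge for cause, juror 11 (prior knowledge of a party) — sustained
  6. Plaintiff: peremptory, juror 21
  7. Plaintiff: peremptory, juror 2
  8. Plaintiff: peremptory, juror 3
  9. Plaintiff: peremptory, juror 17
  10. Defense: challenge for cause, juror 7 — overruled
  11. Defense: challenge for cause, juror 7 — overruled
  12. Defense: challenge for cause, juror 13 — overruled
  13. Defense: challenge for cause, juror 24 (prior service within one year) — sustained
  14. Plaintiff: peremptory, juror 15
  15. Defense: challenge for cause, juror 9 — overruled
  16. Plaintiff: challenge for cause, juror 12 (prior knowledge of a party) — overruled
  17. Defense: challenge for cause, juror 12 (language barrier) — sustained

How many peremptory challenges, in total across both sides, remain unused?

0

Plaintiff allotment: 2 base + 3 multi-party = 5. Defense allotment: 2.
Plaintiff peremptories used: #21, #2, #3, #17, #15 — 5 (for-cause on #11, #12 don't count).
Defense peremptories used: #20, #5 — 2 (for-cause on #23, #22, #7, #7, #13, #24, #9, #12 don't count).
Remaining: (5 − 5) + (2 − 2) = 0.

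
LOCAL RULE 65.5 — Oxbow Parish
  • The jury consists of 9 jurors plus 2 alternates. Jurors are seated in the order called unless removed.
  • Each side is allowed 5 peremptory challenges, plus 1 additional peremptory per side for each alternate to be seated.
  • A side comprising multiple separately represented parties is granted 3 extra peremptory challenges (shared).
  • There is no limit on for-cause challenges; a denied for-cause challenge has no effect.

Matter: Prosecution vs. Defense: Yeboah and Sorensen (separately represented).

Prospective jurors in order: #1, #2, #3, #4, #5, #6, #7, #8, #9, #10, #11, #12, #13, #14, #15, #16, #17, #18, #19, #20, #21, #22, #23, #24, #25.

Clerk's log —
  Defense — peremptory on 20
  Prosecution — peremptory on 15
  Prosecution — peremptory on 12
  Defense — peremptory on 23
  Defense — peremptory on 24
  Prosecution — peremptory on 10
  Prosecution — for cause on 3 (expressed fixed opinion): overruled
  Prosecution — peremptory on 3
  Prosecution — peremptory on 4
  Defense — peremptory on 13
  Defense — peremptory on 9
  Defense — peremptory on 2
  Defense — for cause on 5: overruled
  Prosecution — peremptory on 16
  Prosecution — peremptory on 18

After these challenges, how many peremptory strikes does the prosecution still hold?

0

Prosecution allotment: 5 base + 1 × 2 alternates = 7.
Prosecution peremptories used: #15, #12, #10, #3, #4, #16, #18 — 7 (the for-cause on #3 doesn't count).
Remaining: 7 − 7 = 0.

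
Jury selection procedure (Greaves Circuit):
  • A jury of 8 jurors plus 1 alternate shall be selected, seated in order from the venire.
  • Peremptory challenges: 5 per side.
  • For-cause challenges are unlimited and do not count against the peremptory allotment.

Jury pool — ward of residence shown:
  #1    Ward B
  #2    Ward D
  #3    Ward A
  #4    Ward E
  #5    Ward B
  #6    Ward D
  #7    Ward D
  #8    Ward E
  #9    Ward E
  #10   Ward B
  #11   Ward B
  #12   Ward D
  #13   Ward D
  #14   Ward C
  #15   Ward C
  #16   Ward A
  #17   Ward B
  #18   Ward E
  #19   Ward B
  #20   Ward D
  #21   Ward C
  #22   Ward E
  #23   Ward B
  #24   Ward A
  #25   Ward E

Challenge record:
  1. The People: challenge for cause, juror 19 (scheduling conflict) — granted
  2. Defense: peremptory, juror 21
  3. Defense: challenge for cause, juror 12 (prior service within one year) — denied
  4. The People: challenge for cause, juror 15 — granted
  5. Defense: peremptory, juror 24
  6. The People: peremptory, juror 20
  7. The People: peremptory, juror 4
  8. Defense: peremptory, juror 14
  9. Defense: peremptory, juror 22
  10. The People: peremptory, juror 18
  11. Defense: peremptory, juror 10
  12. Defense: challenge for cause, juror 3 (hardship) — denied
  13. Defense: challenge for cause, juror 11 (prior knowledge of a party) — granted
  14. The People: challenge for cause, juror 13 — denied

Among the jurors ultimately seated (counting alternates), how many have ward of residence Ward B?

Removed: #4, #10, #11, #14, #15, #18, #19, #20, #21, #22, #24.
Seated (9 incl. alternates): #1, #2, #3, #5, #6, #7, #8, #9, #12.
Of those, in Ward B: #1, #5 → 2.

2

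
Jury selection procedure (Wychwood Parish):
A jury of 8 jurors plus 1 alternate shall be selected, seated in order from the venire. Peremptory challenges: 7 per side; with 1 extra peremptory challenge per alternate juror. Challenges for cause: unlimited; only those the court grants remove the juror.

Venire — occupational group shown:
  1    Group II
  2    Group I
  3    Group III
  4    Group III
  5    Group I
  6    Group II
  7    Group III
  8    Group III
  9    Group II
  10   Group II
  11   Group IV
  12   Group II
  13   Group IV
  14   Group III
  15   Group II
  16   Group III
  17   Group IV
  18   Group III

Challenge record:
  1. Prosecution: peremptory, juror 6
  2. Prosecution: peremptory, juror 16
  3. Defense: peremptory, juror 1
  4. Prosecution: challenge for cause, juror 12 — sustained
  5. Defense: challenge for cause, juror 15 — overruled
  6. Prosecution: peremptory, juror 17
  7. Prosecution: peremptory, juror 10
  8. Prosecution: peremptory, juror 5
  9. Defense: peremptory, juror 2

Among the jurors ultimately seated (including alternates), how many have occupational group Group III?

5

Removed: #1, #2, #5, #6, #10, #12, #16, #17.
Seated (9 incl. alternates): #3, #4, #7, #8, #9, #11, #13, #14, #15.
Of those, in Group III: #3, #4, #7, #8, #14 → 5.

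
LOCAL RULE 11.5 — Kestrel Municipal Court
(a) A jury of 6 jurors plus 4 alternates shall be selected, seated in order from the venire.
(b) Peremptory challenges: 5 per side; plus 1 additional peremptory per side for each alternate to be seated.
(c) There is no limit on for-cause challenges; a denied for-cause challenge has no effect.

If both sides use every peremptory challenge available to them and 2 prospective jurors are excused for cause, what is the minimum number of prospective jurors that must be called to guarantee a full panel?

Seats to fill: 6 + 4 alternates = 10.
Peremptories: 5 + 1×4 = 9 per side × 2 sides = 18.
For-cause removals: 2.
Minimum venire: 10 + 18 + 2 = 30.

30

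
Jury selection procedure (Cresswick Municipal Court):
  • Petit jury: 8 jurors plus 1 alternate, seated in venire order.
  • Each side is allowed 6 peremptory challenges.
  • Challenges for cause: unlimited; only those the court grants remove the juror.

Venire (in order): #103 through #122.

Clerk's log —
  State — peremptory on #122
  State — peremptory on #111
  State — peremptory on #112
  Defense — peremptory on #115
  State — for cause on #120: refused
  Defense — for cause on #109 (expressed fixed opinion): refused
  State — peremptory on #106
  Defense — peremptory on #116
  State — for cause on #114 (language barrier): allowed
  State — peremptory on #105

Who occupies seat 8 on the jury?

117

Removed: #105, #106, #111, #112, #114, #115, #116, #122. (#109, #120 stay — for-cause denied.)
Seating in order: seats 1–8 → #103, #104, #107, #108, #109, #110, #113, #117; alternates → #118.
So seat 8 is #117.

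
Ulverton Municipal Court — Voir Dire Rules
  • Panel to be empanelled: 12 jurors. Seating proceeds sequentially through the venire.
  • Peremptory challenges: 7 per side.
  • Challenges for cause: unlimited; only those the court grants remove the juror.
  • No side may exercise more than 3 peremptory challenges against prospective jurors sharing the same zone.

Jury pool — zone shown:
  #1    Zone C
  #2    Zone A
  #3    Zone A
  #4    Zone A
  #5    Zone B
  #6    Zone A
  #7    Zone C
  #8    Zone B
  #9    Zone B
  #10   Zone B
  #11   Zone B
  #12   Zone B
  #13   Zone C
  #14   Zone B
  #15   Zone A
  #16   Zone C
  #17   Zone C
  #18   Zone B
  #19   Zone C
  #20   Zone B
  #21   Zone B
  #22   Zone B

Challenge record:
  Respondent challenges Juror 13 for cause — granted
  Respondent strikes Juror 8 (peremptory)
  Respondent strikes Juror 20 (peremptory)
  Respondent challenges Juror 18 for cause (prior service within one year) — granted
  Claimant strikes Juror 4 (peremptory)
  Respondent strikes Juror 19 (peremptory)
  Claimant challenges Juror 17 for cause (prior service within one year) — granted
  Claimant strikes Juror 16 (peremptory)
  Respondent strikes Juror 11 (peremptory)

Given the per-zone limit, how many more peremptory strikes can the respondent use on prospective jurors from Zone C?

2

Respondent peremptories so far: #8, #20, #19, #11 — 4 of 7 used, 3 left overall.
Against Zone C: #19 — 1 used; per-zone cap 3 leaves 2.
Binding limit: min(3, 2) = 2.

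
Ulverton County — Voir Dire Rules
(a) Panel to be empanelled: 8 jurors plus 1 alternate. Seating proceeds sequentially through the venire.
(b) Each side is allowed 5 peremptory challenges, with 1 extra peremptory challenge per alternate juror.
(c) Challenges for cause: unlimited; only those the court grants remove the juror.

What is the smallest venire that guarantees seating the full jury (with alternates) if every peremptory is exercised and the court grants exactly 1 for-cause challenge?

Seats to fill: 8 + 1 alternates = 9.
Peremptories: 5 + 1×1 = 6 per side × 2 sides = 12.
For-cause removals: 1.
Minimum venire: 9 + 12 + 1 = 22.

22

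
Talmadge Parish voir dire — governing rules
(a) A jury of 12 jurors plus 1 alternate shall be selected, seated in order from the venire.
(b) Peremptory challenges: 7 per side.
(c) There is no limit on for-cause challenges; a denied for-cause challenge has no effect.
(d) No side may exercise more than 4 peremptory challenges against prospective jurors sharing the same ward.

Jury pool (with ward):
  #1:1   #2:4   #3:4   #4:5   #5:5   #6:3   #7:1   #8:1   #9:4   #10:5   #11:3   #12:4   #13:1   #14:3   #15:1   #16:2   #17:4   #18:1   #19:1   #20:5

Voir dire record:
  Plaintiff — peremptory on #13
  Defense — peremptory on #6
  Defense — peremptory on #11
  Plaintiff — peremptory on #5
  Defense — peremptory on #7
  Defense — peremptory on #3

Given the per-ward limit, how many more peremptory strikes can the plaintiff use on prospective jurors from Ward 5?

3

Plaintiff peremptories so far: #13, #5 — 2 of 7 used, 5 left overall.
Against Ward 5: #5 — 1 used; per-ward cap 4 leaves 3.
Binding limit: min(5, 3) = 3.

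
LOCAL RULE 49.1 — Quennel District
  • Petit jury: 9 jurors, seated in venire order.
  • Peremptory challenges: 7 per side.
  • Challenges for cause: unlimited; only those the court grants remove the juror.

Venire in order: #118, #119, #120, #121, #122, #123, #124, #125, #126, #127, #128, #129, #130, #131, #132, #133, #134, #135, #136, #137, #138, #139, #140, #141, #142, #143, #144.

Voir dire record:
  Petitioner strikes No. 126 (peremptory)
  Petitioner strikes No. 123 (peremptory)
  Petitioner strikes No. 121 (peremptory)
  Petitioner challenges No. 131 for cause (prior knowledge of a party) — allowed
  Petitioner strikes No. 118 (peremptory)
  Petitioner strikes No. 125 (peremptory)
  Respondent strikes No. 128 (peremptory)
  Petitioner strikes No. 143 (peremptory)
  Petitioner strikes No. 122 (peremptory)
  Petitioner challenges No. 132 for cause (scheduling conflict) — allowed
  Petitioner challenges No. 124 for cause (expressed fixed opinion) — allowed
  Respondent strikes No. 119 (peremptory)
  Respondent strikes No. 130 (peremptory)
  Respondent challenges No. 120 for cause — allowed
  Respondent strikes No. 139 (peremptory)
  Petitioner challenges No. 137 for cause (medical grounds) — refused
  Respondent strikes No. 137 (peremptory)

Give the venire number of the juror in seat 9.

Removed: #118, #119, #120, #121, #122, #123, #124, #125, #126, #128, #130, #131, #132, #137, #139, #143.
Filling seats in venire order through position 9: #127, #129, #133, #134, #135, #136, #138, #140, #141.
So seat 9 is #141.

141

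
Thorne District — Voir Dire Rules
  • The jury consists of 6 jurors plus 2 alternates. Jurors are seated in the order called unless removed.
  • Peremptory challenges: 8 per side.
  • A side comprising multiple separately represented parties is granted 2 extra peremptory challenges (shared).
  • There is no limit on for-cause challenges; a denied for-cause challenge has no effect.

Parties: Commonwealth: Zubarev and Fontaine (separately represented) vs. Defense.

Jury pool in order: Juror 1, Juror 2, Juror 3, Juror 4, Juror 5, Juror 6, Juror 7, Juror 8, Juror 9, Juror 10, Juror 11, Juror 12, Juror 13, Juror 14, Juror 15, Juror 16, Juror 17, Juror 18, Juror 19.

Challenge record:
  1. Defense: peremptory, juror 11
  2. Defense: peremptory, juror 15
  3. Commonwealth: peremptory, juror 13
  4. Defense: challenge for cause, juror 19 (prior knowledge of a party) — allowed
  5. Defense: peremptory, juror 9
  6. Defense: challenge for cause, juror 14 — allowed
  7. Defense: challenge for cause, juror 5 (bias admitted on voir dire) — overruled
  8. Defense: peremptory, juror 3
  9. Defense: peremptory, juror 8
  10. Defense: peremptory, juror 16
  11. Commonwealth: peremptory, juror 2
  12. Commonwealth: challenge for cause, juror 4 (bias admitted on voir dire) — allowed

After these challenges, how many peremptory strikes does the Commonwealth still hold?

Commonwealth allotment: 8 base + 2 multi-party = 10.
Commonwealth peremptories used: #13, #2 — 2 (the for-cause on #4 doesn't count).
Remaining: 10 − 2 = 8.

8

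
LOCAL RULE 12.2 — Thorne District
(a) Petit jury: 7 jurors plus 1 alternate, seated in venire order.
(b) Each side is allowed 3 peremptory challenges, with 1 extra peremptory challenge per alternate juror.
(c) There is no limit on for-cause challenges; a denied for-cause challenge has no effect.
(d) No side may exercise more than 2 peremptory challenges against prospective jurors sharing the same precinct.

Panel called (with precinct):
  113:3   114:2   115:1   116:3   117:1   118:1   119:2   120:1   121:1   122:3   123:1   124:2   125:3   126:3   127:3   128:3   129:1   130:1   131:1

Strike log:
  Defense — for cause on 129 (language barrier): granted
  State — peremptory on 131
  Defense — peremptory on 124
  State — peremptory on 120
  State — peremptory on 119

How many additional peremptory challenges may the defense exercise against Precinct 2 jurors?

1

Defense peremptories so far: #124 — 1 of 4 used, 3 left overall.
Against Precinct 2: #124 — 1 used; per-precinct cap 2 leaves 1.
Binding limit: min(3, 1) = 1.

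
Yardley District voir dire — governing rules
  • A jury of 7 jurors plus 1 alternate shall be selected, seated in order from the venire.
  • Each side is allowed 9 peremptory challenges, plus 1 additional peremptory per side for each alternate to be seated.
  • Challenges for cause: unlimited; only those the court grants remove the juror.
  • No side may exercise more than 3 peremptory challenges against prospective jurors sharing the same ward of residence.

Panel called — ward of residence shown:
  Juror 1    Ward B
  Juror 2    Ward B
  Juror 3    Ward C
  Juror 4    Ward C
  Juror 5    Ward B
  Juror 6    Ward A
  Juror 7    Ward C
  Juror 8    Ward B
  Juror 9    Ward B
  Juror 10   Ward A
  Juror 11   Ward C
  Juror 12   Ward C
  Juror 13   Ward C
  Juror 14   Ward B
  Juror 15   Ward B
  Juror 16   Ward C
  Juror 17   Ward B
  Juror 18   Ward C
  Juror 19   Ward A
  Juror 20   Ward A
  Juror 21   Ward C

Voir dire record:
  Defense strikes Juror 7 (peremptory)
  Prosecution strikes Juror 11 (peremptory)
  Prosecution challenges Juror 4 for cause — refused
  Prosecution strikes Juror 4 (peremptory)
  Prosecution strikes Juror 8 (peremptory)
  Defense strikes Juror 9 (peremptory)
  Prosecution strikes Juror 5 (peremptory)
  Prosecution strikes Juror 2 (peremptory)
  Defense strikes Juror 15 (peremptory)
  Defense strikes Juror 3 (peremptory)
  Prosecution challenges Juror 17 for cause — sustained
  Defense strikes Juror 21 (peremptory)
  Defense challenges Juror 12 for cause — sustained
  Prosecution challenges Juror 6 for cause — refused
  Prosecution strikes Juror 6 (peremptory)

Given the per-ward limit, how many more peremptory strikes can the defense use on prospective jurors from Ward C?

0

Defense peremptories so far: #7, #9, #15, #3, #21 — 5 of 10 used, 5 left overall.
Against Ward C: #7, #3, #21 — 3 used; per-ward cap 3 leaves 0.
Binding limit: min(5, 0) = 0.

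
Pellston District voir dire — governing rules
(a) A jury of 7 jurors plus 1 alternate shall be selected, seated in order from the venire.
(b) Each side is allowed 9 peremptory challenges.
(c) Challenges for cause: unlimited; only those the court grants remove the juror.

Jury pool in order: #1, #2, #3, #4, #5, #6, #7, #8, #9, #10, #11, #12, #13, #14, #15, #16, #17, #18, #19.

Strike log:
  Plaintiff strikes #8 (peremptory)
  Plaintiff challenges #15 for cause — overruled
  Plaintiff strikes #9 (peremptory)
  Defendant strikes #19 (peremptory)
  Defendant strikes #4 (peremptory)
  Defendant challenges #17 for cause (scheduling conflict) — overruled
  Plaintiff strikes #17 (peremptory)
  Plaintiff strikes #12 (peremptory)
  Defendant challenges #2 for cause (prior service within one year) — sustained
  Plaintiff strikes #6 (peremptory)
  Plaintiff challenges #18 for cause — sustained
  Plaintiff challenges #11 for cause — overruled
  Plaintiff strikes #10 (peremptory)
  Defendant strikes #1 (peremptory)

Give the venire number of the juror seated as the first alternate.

Removed: #1, #2, #4, #6, #8, #9, #10, #12, #17, #18, #19. (#11, #15 stay — for-cause denied.)
Filling seats in venire order through position 8: #3, #5, #7, #11, #13, #14, #15, #16.
So alternate 1 is #16.

16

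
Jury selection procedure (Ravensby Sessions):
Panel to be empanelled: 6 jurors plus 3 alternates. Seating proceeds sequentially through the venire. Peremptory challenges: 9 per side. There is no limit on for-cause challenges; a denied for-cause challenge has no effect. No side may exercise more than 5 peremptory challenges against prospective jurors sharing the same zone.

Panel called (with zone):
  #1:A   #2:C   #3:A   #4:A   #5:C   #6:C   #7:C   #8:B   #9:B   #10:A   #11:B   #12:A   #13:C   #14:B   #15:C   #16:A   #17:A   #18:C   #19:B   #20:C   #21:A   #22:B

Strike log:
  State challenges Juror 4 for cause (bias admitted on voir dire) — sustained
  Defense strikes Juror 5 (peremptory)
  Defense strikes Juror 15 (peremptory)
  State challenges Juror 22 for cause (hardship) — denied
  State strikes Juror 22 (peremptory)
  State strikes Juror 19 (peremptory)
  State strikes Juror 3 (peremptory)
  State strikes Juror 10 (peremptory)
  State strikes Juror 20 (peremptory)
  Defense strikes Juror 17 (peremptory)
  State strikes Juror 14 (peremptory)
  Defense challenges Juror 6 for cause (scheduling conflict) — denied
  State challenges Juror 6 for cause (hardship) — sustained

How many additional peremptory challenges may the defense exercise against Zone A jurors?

Defense peremptories so far: #5, #15, #17 — 3 of 9 used, 6 left overall.
Against Zone A: #17 — 1 used; per-zone cap 5 leaves 4.
Binding limit: min(6, 4) = 4.

4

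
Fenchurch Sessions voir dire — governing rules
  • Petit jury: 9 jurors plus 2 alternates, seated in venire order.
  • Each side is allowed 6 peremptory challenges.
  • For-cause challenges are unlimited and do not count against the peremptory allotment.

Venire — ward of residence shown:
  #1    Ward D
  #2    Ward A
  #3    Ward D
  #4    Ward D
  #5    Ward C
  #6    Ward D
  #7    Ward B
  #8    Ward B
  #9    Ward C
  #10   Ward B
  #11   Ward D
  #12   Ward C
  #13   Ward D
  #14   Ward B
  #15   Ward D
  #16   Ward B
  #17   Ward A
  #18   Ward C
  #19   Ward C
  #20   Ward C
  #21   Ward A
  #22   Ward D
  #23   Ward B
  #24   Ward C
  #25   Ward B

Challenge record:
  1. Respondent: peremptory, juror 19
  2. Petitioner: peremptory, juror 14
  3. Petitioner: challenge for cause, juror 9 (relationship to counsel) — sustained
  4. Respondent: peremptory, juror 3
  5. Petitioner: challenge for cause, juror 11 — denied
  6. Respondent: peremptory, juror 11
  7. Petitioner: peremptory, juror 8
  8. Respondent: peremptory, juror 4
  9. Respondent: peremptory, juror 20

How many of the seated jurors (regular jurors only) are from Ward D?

Removed: #3, #4, #8, #9, #11, #14, #19, #20.
Seated jurors 1–9: #1, #2, #5, #6, #7, #10, #12, #13, #15 (alternates #16, #17 not counted).
Of those, in Ward D: #1, #6, #13, #15 → 4.

4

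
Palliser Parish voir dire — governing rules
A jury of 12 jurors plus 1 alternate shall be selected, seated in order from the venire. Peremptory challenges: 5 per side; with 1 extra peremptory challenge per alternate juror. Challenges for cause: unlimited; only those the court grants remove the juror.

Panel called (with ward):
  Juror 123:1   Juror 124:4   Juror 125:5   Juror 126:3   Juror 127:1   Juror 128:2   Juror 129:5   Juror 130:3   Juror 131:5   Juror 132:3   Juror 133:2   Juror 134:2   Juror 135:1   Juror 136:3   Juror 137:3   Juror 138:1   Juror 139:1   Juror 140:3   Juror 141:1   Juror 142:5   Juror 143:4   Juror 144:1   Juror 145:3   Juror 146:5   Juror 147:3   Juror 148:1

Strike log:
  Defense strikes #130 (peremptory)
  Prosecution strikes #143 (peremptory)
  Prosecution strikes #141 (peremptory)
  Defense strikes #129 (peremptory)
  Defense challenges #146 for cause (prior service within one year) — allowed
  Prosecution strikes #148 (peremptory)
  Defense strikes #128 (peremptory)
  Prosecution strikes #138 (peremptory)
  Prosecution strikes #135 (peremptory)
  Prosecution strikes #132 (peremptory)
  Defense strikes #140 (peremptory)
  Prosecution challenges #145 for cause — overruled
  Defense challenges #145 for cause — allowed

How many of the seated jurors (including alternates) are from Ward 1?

Removed: #128, #129, #130, #132, #135, #138, #140, #141, #143, #145, #146, #148.
Seated (13 incl. alternates): #123, #124, #125, #126, #127, #131, #133, #134, #136, #137, #139, #142, #144.
Of those, in Ward 1: #123, #127, #139, #144 → 4.

4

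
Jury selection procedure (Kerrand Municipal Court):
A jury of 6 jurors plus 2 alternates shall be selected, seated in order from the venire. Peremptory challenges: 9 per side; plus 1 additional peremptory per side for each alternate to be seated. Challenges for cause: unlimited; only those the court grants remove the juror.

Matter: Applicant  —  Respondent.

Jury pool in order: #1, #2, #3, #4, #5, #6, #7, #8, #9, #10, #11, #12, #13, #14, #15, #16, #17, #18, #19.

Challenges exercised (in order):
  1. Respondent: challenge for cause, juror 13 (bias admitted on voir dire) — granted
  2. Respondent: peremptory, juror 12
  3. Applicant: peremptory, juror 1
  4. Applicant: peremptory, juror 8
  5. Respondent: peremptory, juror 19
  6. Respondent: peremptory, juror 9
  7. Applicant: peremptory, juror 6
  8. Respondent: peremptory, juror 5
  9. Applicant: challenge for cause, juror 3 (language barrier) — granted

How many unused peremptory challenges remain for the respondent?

Respondent allotment: 9 base + 1 × 2 alternates = 11.
Respondent peremptories used: #12, #19, #9, #5 — 4 (the for-cause on #13 doesn't count).
Remaining: 11 − 4 = 7.

7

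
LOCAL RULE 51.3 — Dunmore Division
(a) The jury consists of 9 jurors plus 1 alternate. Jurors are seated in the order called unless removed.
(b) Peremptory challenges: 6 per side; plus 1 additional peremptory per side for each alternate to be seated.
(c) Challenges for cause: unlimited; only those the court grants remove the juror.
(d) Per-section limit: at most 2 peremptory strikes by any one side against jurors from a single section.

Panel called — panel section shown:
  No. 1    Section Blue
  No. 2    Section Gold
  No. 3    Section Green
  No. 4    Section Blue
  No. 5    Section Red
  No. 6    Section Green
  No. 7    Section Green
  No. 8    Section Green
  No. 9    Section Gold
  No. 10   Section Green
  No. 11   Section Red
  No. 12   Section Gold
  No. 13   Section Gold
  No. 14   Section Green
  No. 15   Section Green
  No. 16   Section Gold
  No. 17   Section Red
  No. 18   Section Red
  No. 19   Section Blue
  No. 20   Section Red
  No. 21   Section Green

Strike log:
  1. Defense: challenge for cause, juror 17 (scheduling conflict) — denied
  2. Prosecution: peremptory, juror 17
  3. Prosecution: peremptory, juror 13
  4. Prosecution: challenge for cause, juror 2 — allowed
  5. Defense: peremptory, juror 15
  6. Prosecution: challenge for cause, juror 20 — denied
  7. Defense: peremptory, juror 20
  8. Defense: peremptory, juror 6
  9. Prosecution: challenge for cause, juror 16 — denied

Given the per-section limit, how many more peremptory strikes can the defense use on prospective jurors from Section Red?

1

Defense peremptories so far: #15, #20, #6 — 3 of 7 used, 4 left overall.
Against Section Red: #20 — 1 used; per-section cap 2 leaves 1.
Binding limit: min(4, 1) = 1.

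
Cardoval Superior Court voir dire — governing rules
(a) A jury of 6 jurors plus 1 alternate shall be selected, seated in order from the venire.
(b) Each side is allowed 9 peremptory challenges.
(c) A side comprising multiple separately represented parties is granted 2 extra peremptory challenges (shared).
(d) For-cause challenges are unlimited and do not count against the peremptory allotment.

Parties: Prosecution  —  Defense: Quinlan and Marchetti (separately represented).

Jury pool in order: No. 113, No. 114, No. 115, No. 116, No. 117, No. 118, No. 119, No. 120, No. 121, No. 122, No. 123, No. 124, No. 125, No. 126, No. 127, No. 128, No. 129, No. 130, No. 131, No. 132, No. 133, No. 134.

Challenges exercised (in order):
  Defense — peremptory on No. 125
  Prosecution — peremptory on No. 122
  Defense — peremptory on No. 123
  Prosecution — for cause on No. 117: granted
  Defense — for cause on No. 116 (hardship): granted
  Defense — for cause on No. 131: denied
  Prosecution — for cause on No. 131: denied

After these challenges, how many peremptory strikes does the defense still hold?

9

Defense allotment: 9 base + 2 multi-party = 11.
Defense peremptories used: #125, #123 — 2 (for-cause on #116, #131 don't count).
Remaining: 11 − 2 = 9.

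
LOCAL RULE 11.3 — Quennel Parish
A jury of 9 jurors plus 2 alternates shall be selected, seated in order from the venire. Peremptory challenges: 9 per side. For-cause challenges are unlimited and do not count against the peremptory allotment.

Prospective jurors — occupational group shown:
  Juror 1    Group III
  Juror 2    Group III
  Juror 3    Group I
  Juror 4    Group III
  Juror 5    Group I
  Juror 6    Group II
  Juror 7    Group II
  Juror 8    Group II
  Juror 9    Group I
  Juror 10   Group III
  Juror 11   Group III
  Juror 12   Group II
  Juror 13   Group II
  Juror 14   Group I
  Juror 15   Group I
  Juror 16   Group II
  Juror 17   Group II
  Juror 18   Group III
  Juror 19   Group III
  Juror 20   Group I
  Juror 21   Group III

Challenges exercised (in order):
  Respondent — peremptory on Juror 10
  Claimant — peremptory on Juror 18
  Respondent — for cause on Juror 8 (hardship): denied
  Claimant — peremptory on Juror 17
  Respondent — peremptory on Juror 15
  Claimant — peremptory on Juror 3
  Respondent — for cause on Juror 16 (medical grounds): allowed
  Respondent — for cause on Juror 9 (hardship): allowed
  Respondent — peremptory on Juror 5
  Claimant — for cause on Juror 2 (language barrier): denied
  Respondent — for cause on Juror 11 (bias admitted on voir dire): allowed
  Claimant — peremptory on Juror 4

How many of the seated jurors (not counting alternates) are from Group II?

5

Removed: #3, #4, #5, #9, #10, #11, #15, #16, #17, #18.
Seated jurors 1–9: #1, #2, #6, #7, #8, #12, #13, #14, #19 (alternates #20, #21 not counted).
Of those, in Group II: #6, #7, #8, #12, #13 → 5.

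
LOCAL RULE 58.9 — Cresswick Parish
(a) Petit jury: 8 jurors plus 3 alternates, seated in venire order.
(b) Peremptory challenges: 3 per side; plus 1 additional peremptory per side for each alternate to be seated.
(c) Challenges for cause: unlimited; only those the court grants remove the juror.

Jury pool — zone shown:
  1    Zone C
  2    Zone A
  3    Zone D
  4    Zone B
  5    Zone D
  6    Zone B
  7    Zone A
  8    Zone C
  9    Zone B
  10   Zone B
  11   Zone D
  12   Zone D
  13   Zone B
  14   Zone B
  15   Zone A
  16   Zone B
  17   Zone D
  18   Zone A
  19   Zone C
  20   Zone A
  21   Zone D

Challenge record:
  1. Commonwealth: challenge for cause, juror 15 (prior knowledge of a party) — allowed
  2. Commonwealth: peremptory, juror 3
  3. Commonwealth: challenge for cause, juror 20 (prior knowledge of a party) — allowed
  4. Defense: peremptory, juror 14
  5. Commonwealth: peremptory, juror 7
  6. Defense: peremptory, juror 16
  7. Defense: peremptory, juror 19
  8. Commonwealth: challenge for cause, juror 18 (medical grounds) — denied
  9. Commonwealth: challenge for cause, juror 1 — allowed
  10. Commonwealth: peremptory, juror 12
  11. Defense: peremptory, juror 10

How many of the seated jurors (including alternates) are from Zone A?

Removed: #1, #3, #7, #10, #12, #14, #15, #16, #19, #20.
Seated (11 incl. alternates): #2, #4, #5, #6, #8, #9, #11, #13, #17, #18, #21.
Of those, in Zone A: #2, #18 → 2.

2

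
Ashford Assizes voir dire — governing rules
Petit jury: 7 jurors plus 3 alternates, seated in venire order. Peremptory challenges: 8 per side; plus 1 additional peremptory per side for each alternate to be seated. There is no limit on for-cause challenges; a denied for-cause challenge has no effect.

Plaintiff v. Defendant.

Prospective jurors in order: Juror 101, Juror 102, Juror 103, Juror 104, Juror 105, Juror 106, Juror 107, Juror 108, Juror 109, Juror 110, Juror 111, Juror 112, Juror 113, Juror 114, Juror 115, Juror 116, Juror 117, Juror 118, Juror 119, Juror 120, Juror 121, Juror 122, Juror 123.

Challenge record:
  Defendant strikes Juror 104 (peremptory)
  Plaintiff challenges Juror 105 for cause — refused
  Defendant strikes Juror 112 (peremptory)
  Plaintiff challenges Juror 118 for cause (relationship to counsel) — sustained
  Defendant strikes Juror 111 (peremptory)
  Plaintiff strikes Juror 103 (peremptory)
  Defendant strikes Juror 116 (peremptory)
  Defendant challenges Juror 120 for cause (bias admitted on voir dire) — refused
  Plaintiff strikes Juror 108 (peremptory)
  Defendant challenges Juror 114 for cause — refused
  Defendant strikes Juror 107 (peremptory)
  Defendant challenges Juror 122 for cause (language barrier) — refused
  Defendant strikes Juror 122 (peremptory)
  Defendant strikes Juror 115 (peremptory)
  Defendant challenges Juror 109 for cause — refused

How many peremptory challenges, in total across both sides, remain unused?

13

Plaintiff allotment: 8 base + 1 × 3 alternates = 11. Defendant allotment: 8 base + 1 × 3 alternates = 11.
Plaintiff peremptories used: #103, #108 — 2 (for-cause on #105, #118 don't count).
Defendant peremptories used: #104, #112, #111, #116, #107, #122, #115 — 7 (for-cause on #120, #114, #122, #109 don't count).
Remaining: (11 − 2) + (11 − 7) = 13.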